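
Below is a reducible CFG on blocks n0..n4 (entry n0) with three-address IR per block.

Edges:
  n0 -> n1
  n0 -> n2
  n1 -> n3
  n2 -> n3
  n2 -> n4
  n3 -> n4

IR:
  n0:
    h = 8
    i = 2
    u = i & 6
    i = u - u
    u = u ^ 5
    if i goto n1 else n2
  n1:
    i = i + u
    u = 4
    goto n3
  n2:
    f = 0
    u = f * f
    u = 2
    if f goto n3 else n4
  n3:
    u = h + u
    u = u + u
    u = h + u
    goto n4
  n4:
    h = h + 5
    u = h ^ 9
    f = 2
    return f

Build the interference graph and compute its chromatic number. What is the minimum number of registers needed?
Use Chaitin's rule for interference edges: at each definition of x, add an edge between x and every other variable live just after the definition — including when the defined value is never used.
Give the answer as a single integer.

def/use:
  n0: def={h,i,u} ue=∅
  n1: def={i,u} ue={i,u}
  n2: def={f,u} ue=∅
  n3: def={u} ue={h,u}
  n4: def={f,h,u} ue={h}

Live sets:
  n0 li=∅ lo={h,i,u}
  n1 li={h,i,u} lo={h,u}
  n2 li={h} lo={h,u}
  n3 li={h,u} lo={h}
  n4 li={h} lo=∅

Interfere edges:
  f — {h,u}
  h — {f,i,u}
  i — {h,u}
  u — {f,h,i}

Registers:
  lower bound: {f,h,u} mutually conflict ⇒ χ ≥ 3
  3-colouring: R0={h}  R1={u}  R2={f,i}
  χ = 3

Answer: 3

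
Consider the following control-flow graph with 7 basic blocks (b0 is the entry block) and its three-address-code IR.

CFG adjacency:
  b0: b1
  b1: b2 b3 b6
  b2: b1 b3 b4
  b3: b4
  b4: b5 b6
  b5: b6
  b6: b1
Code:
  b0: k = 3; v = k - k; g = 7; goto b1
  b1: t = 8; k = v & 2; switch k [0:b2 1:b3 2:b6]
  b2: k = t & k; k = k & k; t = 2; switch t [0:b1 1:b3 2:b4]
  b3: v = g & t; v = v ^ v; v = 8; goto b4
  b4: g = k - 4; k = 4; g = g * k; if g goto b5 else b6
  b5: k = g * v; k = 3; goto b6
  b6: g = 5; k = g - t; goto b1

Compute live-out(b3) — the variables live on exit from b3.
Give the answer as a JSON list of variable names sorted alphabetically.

Per-block:
  b0 def {g,k,v} use ∅
  b1 def {k,t} use {v}
  b2 def {k,t} use {k,t}
  b3 def {v} use {g,t}
  b4 def {g,k} use {k}
  b5 def {k} use {g,v}
  b6 def {g,k} use {t}

Live sets:
  b0: in=∅ out={g,v}
  b1: in={g,v} out={g,k,t,v}
  b2: in={g,k,t,v} out={g,k,t,v}
  b3: in={g,k,t} out={k,t,v}
  b4: in={k,t,v} out={g,t,v}
  b5: in={g,t,v} out={t,v}
  b6: in={t,v} out={g,v}

live-out(b3) = ["k", "t", "v"]

Answer: ["k", "t", "v"]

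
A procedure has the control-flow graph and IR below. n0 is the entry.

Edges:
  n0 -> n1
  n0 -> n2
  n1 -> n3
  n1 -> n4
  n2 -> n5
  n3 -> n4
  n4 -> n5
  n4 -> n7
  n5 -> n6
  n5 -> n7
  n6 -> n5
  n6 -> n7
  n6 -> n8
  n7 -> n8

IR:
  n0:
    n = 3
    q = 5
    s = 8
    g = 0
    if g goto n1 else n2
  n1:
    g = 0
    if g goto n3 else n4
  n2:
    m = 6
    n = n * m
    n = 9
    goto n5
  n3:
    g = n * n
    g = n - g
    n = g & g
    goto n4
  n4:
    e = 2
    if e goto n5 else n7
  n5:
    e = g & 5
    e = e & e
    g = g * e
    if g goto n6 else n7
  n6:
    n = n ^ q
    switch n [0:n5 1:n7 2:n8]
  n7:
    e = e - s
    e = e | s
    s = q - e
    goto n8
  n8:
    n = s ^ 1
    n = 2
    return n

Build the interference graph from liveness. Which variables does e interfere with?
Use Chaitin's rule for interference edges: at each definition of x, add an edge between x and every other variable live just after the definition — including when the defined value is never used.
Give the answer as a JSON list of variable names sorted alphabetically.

Answer: ["g", "n", "q", "s"]

Derivation:
Block summaries:
  n0: def={g,n,q,s} ue=∅
  n1: def={g} ue=∅
  n2: def={m,n} ue={n}
  n3: def={g,n} ue={n}
  n4: def={e} ue=∅
  n5: def={e,g} ue={g}
  n6: def={n} ue={n,q}
  n7: def={e,s} ue={e,q,s}
  n8: def={n} ue={s}

Live sets:
  live n0: ∅→{g,n,q,s}
  live n1: {n,q,s}→{g,n,q,s}
  live n2: {g,n,q,s}→{g,n,q,s}
  live n3: {n,q,s}→{g,n,q,s}
  live n4: {g,n,q,s}→{e,g,n,q,s}
  live n5: {g,n,q,s}→{e,g,n,q,s}
  live n6: {e,g,n,q,s}→{e,g,n,q,s}
  live n7: {e,q,s}→{s}
  live n8: {s}→∅

Interfere edges:
  e — {g,n,q,s}
  g — {e,m,n,q,s}
  m — {g,n,q,s}
  n — {e,g,m,q,s}
  q — {e,g,m,n,s}
  s — {e,g,m,n,q}

N(e) = ["g", "n", "q", "s"]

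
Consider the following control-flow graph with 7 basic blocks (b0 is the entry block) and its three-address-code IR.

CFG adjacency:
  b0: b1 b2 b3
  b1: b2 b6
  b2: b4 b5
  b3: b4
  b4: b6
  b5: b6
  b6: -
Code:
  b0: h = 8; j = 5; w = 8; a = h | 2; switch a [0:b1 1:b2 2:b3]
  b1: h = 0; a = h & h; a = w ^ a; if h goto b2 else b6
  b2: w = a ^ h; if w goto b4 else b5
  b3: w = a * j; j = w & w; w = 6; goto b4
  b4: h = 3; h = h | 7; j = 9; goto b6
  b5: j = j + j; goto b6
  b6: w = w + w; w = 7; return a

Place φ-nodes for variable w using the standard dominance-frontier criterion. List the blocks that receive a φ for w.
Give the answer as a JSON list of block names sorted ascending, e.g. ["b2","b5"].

Answer: ["b4", "b6"]

Derivation:
idom tree: b1←b0 b2←b0 b3←b0 b4←b0 b5←b2 b6←b0
Dom at joins:
  b2: preds {b0,b1}: {b0} ∩ {b0,b1} = {b0}; idom=b0
  b4: preds {b2,b3}: {b0,b2} ∩ {b0,b3} = {b0}; idom=b0
  b6: preds {b1,b4,b5}: {b0,b1} ∩ {b0,b4} ∩ {b0,b2,b5} = {b0}; idom=b0

DF walk-up:
  b2←b0: walk · to b0
  b2←b1: walk b1 to b0
  b4←b2: walk b2 to b0
  b4←b3: walk b3 to b0
  b6←b1: walk b1 to b0
  b6←b4: walk b4 to b0
  b6←b5: walk b5→b2 to b0
  b0 → ∅
  b1 → {b2,b6}
  b2 → {b4,b6}
  b3 → {b4}
  b4 → {b6}
  b5 → {b6}
  b6 → ∅

φ for w: defs {b0,b2,b3,b6}
  DF⁺ = {b4,b6}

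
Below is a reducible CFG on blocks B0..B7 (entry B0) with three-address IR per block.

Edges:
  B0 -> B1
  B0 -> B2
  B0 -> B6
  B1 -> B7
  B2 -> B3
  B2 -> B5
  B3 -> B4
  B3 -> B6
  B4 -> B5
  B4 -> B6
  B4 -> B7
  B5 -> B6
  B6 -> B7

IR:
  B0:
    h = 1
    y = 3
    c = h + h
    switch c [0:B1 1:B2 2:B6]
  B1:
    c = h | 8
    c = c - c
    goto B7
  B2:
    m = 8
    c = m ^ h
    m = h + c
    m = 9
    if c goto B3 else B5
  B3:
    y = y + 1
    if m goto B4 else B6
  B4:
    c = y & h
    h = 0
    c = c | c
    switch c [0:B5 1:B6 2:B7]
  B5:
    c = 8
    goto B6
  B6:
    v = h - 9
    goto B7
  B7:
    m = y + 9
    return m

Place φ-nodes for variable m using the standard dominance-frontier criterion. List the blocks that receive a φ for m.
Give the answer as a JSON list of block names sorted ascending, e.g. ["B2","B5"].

Answer: ["B6", "B7"]

Analysis:
idom tree: B1←B0 B2←B0 B3←B2 B4←B3 B5←B2 B6←B0 B7←B0
Join-block Dom:
  B5: preds {B2,B4}: {B0,B2} ∩ {B0,B2,B3,B4} = {B0,B2}; idom=B2
  B6: preds {B0,B3,B4,B5}: {B0} ∩ {B0,B2,B3} ∩ {B0,B2,B3,B4} ∩ {B0,B2,B5} = {B0}; idom=B0
  B7: preds {B1,B4,B6}: {B0,B1} ∩ {B0,B2,B3,B4} ∩ {B0,B6} = {B0}; idom=B0

DF walk-up:
  join B5 pred B2: · stop@B2
  join B5 pred B4: B4→B3 stop@B2
  join B6 pred B0: · stop@B0
  join B6 pred B3: B3→B2 stop@B0
  join B6 pred B4: B4→B3→B2 stop@B0
  join B6 pred B5: B5→B2 stop@B0
  join B7 pred B1: B1 stop@B0
  join B7 pred B4: B4→B3→B2 stop@B0
  join B7 pred B6: B6 stop@B0
  B0: DF=∅
  B1: DF={B7}
  B2: DF={B6,B7}
  B3: DF={B5,B6,B7}
  B4: DF={B5,B6,B7}
  B5: DF={B6}
  B6: DF={B7}
  B7: DF=∅

φ for m: defs {B2,B7}
  DF⁺ = {B6,B7}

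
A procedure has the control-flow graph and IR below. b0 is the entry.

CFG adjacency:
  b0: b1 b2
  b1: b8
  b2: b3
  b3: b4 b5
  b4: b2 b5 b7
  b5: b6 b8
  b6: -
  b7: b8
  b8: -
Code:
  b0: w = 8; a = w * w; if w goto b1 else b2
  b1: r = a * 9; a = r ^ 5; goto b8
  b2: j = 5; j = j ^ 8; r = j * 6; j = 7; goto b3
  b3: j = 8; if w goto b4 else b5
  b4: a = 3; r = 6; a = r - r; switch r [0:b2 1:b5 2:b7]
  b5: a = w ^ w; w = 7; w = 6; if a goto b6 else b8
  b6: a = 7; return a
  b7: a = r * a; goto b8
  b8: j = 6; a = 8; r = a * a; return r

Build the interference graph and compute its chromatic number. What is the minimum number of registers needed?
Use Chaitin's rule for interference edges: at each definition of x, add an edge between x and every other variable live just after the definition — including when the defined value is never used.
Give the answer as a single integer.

Per-block:
  b0 def {a,w} use ∅
  b1 def {a,r} use {a}
  b2 def {j,r} use ∅
  b3 def {j} use {w}
  b4 def {a,r} use ∅
  b5 def {a,w} use {w}
  b6 def {a} use ∅
  b7 def {a} use {a,r}
  b8 def {a,j,r} use ∅

Backward fixpoint:
  b0 li=∅ lo={a,w}
  b1 li={a} lo=∅
  b2 li={w} lo={w}
  b3 li={w} lo={w}
  b4 li={w} lo={a,r,w}
  b5 li={w} lo=∅
  b6 li=∅ lo=∅
  b7 li={a,r} lo=∅
  b8 li=∅ lo=∅

Interfere edges:
  a: {r,w}
  j: {w}
  r: {a,w}
  w: {a,j,r}

Colouring:
  lower bound: {a,r,w} mutually conflict ⇒ χ ≥ 3
  3-colouring: c0={w}  c1={a,j}  c2={r}
  χ = 3

Answer: 3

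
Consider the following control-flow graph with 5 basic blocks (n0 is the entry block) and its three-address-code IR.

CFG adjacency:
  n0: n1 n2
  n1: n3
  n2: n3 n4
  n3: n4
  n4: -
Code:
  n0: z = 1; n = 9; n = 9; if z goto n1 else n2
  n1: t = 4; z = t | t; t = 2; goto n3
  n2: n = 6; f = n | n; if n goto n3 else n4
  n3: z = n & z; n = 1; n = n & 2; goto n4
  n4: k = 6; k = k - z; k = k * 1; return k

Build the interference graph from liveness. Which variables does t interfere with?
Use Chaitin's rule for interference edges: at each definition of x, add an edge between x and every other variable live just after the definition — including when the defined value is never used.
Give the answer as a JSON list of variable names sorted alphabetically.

Answer: ["n", "z"]

Derivation:
def/use:
  n0 def {n,z} use ∅
  n1 def {t,z} use ∅
  n2 def {f,n} use ∅
  n3 def {n,z} use {n,z}
  n4 def {k} use {z}

Live sets:
  live n0: ∅→{n,z}
  live n1: {n}→{n,z}
  live n2: {z}→{n,z}
  live n3: {n,z}→{z}
  live n4: {z}→∅

Interfere edges:
  f — {n,z}
  k — {z}
  n — {f,t,z}
  t — {n,z}
  z — {f,k,n,t}

N(t) = ["n", "z"]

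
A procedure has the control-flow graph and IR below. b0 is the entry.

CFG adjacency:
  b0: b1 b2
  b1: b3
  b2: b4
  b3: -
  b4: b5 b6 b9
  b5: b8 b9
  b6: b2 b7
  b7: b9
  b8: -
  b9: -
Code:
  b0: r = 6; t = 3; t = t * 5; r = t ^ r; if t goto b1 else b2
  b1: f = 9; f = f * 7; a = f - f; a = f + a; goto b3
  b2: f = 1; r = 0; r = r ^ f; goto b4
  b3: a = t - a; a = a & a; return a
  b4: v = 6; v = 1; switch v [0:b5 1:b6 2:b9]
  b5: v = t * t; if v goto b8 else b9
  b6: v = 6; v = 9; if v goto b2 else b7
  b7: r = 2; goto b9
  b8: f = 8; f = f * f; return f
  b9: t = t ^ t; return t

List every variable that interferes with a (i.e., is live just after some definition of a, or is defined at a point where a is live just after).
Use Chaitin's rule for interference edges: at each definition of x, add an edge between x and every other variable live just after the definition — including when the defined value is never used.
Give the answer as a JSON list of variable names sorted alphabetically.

Block summaries:
  b0: def={r,t} ue=∅
  b1: def={a,f} ue=∅
  b2: def={f,r} ue=∅
  b3: def={a} ue={a,t}
  b4: def={v} ue=∅
  b5: def={v} ue={t}
  b6: def={v} ue=∅
  b7: def={r} ue=∅
  b8: def={f} ue=∅
  b9: def={t} ue={t}

Liveness:
  live b0: ∅→{t}
  live b1: {t}→{a,t}
  live b2: {t}→{t}
  live b3: {a,t}→∅
  live b4: {t}→{t}
  live b5: {t}→{t}
  live b6: {t}→{t}
  live b7: {t}→{t}
  live b8: ∅→∅
  live b9: {t}→∅

Conflict graph:
  a↔{f,t}
  f↔{a,r,t}
  r↔{f,t}
  t↔{a,f,r,v}
  v↔{t}

N(a) = ["f", "t"]

Answer: ["f", "t"]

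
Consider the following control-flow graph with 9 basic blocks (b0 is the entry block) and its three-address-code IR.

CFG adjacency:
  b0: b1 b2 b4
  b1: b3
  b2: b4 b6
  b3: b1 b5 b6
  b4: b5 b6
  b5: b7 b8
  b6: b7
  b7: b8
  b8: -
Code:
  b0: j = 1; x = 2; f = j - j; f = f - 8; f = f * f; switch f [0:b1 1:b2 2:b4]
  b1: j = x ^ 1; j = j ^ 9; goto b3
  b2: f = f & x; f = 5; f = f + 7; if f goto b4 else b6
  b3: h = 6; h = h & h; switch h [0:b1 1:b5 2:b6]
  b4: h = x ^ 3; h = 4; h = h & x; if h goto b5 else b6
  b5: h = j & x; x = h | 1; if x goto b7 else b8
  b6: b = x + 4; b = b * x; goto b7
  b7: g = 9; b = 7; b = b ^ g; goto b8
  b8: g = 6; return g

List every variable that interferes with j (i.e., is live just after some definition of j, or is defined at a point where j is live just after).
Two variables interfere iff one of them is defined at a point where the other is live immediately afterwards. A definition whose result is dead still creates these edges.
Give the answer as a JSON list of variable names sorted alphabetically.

def/use:
  b0 def {f,j,x} use ∅
  b1 def {j} use {x}
  b2 def {f} use {f,x}
  b3 def {h} use ∅
  b4 def {h} use {x}
  b5 def {h,x} use {j,x}
  b6 def {b} use {x}
  b7 def {b,g} use ∅
  b8 def {g} use ∅

Liveness:
  live b0: ∅→{f,j,x}
  live b1: {x}→{j,x}
  live b2: {f,j,x}→{j,x}
  live b3: {j,x}→{j,x}
  live b4: {j,x}→{j,x}
  live b5: {j,x}→∅
  live b6: {x}→∅
  live b7: ∅→∅
  live b8: ∅→∅

Interference:
  b: {g,x}
  f: {j,x}
  g: {b}
  h: {j,x}
  j: {f,h,x}
  x: {b,f,h,j}

N(j) = ["f", "h", "x"]

Answer: ["f", "h", "x"]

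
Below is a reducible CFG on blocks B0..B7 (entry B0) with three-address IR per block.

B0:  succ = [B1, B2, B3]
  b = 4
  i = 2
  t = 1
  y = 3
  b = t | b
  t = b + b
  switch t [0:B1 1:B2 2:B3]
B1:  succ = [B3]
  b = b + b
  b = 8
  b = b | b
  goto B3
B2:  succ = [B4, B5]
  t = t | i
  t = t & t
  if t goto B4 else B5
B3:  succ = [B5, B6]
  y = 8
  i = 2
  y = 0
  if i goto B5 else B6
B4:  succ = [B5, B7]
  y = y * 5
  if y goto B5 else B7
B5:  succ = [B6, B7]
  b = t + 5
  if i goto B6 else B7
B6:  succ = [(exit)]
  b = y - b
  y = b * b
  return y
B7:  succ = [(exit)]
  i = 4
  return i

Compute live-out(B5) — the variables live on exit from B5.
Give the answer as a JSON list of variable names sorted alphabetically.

def/use:
  B0: {b,i,t,y} / ∅
  B1: {b} / {b}
  B2: {t} / {i,t}
  B3: {i,y} / ∅
  B4: {y} / {y}
  B5: {b} / {i,t}
  B6: {b,y} / {b,y}
  B7: {i} / ∅

Liveness:
  B0: in=∅ out={b,i,t,y}
  B1: in={b,t} out={b,t}
  B2: in={i,t,y} out={i,t,y}
  B3: in={b,t} out={b,i,t,y}
  B4: in={i,t,y} out={i,t,y}
  B5: in={i,t,y} out={b,y}
  B6: in={b,y} out=∅
  B7: in=∅ out=∅

live-out(B5) = ["b", "y"]

Answer: ["b", "y"]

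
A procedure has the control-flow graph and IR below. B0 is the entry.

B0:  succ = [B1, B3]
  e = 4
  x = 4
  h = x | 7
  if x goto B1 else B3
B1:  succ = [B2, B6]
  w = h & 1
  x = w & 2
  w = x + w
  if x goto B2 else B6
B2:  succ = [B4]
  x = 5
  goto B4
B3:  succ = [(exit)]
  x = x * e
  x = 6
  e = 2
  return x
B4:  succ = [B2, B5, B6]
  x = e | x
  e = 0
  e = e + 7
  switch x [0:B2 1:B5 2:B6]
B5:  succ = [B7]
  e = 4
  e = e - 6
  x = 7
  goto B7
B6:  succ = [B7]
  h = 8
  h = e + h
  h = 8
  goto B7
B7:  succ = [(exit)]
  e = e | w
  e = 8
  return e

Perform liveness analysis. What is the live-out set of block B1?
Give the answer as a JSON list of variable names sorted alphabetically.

Answer: ["e", "w"]

Working:
Per-block:
  B0: {e,h,x} / ∅
  B1: {w,x} / {h}
  B2: {x} / ∅
  B3: {e,x} / {e,x}
  B4: {e,x} / {e,x}
  B5: {e,x} / ∅
  B6: {h} / {e}
  B7: {e} / {e,w}

Live sets:
  B0 li=∅ lo={e,h,x}
  B1 li={e,h} lo={e,w}
  B2 li={e,w} lo={e,w,x}
  B3 li={e,x} lo=∅
  B4 li={e,w,x} lo={e,w}
  B5 li={w} lo={e,w}
  B6 li={e,w} lo={e,w}
  B7 li={e,w} lo=∅

live-out(B1) = ["e", "w"]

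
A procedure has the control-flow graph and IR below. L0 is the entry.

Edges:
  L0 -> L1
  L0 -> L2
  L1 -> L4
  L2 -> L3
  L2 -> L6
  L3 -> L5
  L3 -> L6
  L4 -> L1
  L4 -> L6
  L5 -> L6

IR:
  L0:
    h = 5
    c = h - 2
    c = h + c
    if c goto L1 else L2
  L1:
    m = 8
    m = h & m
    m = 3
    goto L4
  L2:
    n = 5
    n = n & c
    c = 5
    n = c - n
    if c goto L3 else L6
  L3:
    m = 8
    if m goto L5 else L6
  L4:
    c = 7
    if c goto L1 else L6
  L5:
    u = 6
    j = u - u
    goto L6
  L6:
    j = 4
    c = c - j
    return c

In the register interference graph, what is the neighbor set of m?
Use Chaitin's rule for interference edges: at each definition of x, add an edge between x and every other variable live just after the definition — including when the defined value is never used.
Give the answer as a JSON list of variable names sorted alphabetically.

Answer: ["c", "h"]

Derivation:
Block summaries:
  L0: def={c,h} ue=∅
  L1: def={m} ue={h}
  L2: def={c,n} ue={c}
  L3: def={m} ue=∅
  L4: def={c} ue=∅
  L5: def={j,u} ue=∅
  L6: def={c,j} ue={c}

Backward fixpoint:
  L0: in=∅ out={c,h}
  L1: in={h} out={h}
  L2: in={c} out={c}
  L3: in={c} out={c}
  L4: in={h} out={c,h}
  L5: in={c} out={c}
  L6: in={c} out=∅

Interfere edges:
  c: {h,j,m,n,u}
  h: {c,m}
  j: {c}
  m: {c,h}
  n: {c}
  u: {c}

N(m) = ["c", "h"]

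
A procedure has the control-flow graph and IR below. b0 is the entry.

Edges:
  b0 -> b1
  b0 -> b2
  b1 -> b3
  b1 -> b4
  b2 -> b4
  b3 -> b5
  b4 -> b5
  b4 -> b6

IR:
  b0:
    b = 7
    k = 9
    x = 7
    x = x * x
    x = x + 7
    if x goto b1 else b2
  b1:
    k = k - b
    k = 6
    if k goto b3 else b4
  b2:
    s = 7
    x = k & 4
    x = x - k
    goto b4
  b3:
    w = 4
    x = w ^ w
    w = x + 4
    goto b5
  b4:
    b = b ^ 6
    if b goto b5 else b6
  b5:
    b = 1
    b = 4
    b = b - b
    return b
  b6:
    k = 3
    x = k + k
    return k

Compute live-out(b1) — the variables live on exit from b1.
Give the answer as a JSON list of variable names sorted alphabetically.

Answer: ["b"]

Analysis:
Block summaries:
  b0: def={b,k,x} ue=∅
  b1: def={k} ue={b,k}
  b2: def={s,x} ue={k}
  b3: def={w,x} ue=∅
  b4: def={b} ue={b}
  b5: def={b} ue=∅
  b6: def={k,x} ue=∅

Live sets:
  b0: in=∅ out={b,k}
  b1: in={b,k} out={b}
  b2: in={b,k} out={b}
  b3: in=∅ out=∅
  b4: in={b} out=∅
  b5: in=∅ out=∅
  b6: in=∅ out=∅

live-out(b1) = ["b"]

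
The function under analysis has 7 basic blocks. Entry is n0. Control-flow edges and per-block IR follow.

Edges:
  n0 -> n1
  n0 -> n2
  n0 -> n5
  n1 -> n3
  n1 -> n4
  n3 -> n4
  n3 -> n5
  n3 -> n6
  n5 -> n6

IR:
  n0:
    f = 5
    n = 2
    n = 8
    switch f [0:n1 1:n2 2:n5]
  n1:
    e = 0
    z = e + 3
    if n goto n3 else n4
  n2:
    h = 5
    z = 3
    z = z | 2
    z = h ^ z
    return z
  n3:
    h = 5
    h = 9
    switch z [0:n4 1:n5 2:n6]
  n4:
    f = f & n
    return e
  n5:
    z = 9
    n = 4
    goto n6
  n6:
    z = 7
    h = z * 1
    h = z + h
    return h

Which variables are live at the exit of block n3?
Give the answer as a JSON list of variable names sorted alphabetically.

Answer: ["e", "f", "n"]

Analysis:
def/use:
  n0 def {f,n} use ∅
  n1 def {e,z} use {n}
  n2 def {h,z} use ∅
  n3 def {h} use {z}
  n4 def {f} use {e,f,n}
  n5 def {n,z} use ∅
  n6 def {h,z} use ∅

Backward fixpoint:
  n0: in=∅ out={f,n}
  n1: in={f,n} out={e,f,n,z}
  n2: in=∅ out=∅
  n3: in={e,f,n,z} out={e,f,n}
  n4: in={e,f,n} out=∅
  n5: in=∅ out=∅
  n6: in=∅ out=∅

live-out(n3) = ["e", "f", "n"]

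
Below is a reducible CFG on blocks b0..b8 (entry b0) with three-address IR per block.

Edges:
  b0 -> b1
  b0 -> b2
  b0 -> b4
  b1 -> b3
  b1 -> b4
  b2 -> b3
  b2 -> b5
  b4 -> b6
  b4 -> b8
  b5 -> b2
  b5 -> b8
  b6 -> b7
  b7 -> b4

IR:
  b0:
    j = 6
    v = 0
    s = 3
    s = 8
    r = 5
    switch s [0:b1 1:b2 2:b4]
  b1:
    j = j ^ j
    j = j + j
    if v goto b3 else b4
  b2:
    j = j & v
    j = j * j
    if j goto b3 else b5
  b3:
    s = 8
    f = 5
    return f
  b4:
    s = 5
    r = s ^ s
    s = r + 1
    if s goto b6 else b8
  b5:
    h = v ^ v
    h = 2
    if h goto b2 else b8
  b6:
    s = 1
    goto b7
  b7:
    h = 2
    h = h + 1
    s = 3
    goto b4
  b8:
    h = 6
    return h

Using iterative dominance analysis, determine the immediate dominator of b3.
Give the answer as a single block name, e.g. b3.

Answer: b0

Working:
idom tree: b1←b0 b2←b0 b3←b0 b4←b0 b5←b2 b6←b4 b7←b6 b8←b0
Dom∩ at merges:
  b2: preds {b0,b5}: {b0} ∩ {b0,b2,b5} = {b0}; idom=b0
  b3: preds {b1,b2}: {b0,b1} ∩ {b0,b2} = {b0}; idom=b0
  b4: preds {b0,b1,b7}: {b0} ∩ {b0,b1} ∩ {b0,b4,b6,b7} = {b0}; idom=b0
  b8: preds {b4,b5}: {b0,b4} ∩ {b0,b2,b5} = {b0}; idom=b0

idom(b3) = b0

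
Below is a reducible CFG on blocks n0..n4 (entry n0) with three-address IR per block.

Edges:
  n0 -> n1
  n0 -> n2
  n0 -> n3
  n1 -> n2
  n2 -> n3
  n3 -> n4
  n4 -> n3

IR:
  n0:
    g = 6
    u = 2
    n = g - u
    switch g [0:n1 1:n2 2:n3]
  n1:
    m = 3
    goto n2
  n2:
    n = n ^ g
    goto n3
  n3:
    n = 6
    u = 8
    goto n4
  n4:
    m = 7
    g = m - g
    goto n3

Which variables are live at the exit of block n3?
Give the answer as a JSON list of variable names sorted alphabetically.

def/use:
  n0: {g,n,u} / ∅
  n1: {m} / ∅
  n2: {n} / {g,n}
  n3: {n,u} / ∅
  n4: {g,m} / {g}

Backward fixpoint:
  live n0: ∅→{g,n}
  live n1: {g,n}→{g,n}
  live n2: {g,n}→{g}
  live n3: {g}→{g}
  live n4: {g}→{g}

live-out(n3) = ["g"]

Answer: ["g"]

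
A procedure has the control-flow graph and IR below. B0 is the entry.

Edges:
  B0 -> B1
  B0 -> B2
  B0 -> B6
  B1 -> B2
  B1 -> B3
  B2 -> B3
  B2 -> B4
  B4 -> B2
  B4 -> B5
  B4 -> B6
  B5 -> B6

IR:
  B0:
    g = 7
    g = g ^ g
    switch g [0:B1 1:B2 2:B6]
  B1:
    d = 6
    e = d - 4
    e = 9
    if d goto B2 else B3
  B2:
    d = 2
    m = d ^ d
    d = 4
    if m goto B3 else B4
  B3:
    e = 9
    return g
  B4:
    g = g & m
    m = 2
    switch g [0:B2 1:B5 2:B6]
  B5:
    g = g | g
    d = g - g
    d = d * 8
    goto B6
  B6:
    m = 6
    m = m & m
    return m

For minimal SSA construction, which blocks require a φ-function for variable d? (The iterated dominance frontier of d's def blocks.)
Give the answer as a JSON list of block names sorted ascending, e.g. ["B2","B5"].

idom tree: B1←B0 B2←B0 B3←B0 B4←B2 B5←B4 B6←B0
Join-block Dom:
  B2: preds {B0,B1,B4}: {B0} ∩ {B0,B1} ∩ {B0,B2,B4} = {B0}; idom=B0
  B3: preds {B1,B2}: {B0,B1} ∩ {B0,B2} = {B0}; idom=B0
  B6: preds {B0,B4,B5}: {B0} ∩ {B0,B2,B4} ∩ {B0,B2,B4,B5} = {B0}; idom=B0

DF walk-up:
  join B2 pred B0: · stop@B0
  join B2 pred B1: B1 stop@B0
  join B2 pred B4: B4→B2 stop@B0
  join B3 pred B1: B1 stop@B0
  join B3 pred B2: B2 stop@B0
  join B6 pred B0: · stop@B0
  join B6 pred B4: B4→B2 stop@B0
  join B6 pred B5: B5→B4→B2 stop@B0
  B0: DF=∅
  B1: DF={B2,B3}
  B2: DF={B2,B3,B6}
  B3: DF=∅
  B4: DF={B2,B6}
  B5: DF={B6}
  B6: DF=∅

φ for d: defs {B1,B2,B5}
  DF⁺ = {B2,B3,B6}

Answer: ["B2", "B3", "B6"]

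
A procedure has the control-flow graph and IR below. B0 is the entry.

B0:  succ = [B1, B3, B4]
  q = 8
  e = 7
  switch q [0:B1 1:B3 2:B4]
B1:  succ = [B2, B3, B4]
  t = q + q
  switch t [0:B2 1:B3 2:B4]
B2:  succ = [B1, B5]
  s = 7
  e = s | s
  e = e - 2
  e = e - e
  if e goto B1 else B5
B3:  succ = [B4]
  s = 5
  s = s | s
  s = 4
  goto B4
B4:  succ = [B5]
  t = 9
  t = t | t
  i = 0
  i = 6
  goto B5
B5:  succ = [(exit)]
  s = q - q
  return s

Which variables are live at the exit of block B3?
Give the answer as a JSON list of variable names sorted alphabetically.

Answer: ["q"]

Derivation:
Per-block:
  B0: def={e,q} ue=∅
  B1: def={t} ue={q}
  B2: def={e,s} ue=∅
  B3: def={s} ue=∅
  B4: def={i,t} ue=∅
  B5: def={s} ue={q}

Live sets:
  live B0: ∅→{q}
  live B1: {q}→{q}
  live B2: {q}→{q}
  live B3: {q}→{q}
  live B4: {q}→{q}
  live B5: {q}→∅

live-out(B3) = ["q"]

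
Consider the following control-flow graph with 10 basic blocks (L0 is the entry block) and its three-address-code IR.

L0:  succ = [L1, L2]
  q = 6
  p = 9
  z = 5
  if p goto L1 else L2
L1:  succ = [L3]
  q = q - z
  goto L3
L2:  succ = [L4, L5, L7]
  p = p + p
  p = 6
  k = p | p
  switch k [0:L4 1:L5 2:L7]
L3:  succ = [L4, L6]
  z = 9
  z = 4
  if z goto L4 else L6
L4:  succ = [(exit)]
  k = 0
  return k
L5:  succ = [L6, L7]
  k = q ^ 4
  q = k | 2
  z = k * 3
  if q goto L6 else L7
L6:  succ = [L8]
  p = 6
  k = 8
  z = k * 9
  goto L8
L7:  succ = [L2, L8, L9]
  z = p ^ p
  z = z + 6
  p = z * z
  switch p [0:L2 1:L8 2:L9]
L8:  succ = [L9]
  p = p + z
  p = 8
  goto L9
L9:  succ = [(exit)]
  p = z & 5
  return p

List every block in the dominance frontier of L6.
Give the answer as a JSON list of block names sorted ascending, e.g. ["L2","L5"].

Answer: ["L8"]

Derivation:
idom tree: L1←L0 L2←L0 L3←L1 L4←L0 L5←L2 L6←L0 L7←L2 L8←L0 L9←L0
Dom∩ at merges:
  L2: preds {L0,L7}: {L0} ∩ {L0,L2,L7} = {L0}; idom=L0
  L4: preds {L2,L3}: {L0,L2} ∩ {L0,L1,L3} = {L0}; idom=L0
  L6: preds {L3,L5}: {L0,L1,L3} ∩ {L0,L2,L5} = {L0}; idom=L0
  L7: preds {L2,L5}: {L0,L2} ∩ {L0,L2,L5} = {L0,L2}; idom=L2
  L8: preds {L6,L7}: {L0,L6} ∩ {L0,L2,L7} = {L0}; idom=L0
  L9: preds {L7,L8}: {L0,L2,L7} ∩ {L0,L8} = {L0}; idom=L0

Frontier:
  join L2 pred L0: · stop@L0
  join L2 pred L7: L7→L2 stop@L0
  join L4 pred L2: L2 stop@L0
  join L4 pred L3: L3→L1 stop@L0
  join L6 pred L3: L3→L1 stop@L0
  join L6 pred L5: L5→L2 stop@L0
  join L7 pred L2: · stop@L2
  join L7 pred L5: L5 stop@L2
  join L8 pred L6: L6 stop@L0
  join L8 pred L7: L7→L2 stop@L0
  join L9 pred L7: L7→L2 stop@L0
  join L9 pred L8: L8 stop@L0
  DF(L0)=∅
  DF(L1)={L4,L6}
  DF(L2)={L2,L4,L6,L8,L9}
  DF(L3)={L4,L6}
  DF(L4)=∅
  DF(L5)={L6,L7}
  DF(L6)={L8}
  DF(L7)={L2,L8,L9}
  DF(L8)={L9}
  DF(L9)=∅

DF(L6) = ["L8"]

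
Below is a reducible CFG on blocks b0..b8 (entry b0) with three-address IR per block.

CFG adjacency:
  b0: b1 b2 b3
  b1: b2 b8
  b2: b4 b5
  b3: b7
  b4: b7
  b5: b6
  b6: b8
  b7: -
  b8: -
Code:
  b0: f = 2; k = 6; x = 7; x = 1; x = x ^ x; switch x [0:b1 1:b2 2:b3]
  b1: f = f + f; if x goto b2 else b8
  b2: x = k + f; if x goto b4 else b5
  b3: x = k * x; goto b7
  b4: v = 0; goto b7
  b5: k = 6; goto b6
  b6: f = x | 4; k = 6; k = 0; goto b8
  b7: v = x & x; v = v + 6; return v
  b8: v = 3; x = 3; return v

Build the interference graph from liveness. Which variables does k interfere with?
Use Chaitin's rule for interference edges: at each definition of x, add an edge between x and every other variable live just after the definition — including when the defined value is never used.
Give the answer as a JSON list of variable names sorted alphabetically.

Per-block:
  b0: def={f,k,x} ue=∅
  b1: def={f} ue={f,x}
  b2: def={x} ue={f,k}
  b3: def={x} ue={k,x}
  b4: def={v} ue=∅
  b5: def={k} ue=∅
  b6: def={f,k} ue={x}
  b7: def={v} ue={x}
  b8: def={v,x} ue=∅

Liveness:
  b0 li=∅ lo={f,k,x}
  b1 li={f,k,x} lo={f,k}
  b2 li={f,k} lo={x}
  b3 li={k,x} lo={x}
  b4 li={x} lo={x}
  b5 li={x} lo={x}
  b6 li={x} lo=∅
  b7 li={x} lo=∅
  b8 li=∅ lo=∅

Interfere edges:
  f↔{k,x}
  k↔{f,x}
  v↔{x}
  x↔{f,k,v}

N(k) = ["f", "x"]

Answer: ["f", "x"]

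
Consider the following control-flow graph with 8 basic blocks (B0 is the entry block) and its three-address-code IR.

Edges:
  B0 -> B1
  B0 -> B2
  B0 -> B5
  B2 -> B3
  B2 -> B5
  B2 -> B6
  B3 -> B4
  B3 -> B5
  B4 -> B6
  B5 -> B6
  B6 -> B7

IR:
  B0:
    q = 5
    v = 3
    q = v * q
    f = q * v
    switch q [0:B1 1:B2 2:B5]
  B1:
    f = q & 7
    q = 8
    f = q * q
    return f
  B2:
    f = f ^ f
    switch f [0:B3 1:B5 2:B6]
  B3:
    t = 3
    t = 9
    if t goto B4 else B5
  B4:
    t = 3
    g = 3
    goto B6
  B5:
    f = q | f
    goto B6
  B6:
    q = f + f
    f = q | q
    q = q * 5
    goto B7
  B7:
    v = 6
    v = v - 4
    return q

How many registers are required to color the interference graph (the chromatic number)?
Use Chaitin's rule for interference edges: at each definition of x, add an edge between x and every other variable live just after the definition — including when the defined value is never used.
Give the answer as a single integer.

Per-block:
  B0: {f,q,v} / ∅
  B1: {f,q} / {q}
  B2: {f} / {f}
  B3: {t} / ∅
  B4: {g,t} / ∅
  B5: {f} / {f,q}
  B6: {f,q} / {f}
  B7: {v} / {q}

Liveness:
  live B0: ∅→{f,q}
  live B1: {q}→∅
  live B2: {f,q}→{f,q}
  live B3: {f,q}→{f,q}
  live B4: {f}→{f}
  live B5: {f,q}→{f}
  live B6: {f}→{q}
  live B7: {q}→∅

Conflict graph:
  f — {g,q,t}
  g — {f}
  q — {f,t,v}
  t — {f,q}
  v — {q}

Registers:
  clique {f,q,t} ⇒ need ≥ 3
  assign f→r0 g→r1 q→r1 t→r2 v→r0 — no edge inside a register ⇒ χ ≤ 3
  χ = 3

Answer: 3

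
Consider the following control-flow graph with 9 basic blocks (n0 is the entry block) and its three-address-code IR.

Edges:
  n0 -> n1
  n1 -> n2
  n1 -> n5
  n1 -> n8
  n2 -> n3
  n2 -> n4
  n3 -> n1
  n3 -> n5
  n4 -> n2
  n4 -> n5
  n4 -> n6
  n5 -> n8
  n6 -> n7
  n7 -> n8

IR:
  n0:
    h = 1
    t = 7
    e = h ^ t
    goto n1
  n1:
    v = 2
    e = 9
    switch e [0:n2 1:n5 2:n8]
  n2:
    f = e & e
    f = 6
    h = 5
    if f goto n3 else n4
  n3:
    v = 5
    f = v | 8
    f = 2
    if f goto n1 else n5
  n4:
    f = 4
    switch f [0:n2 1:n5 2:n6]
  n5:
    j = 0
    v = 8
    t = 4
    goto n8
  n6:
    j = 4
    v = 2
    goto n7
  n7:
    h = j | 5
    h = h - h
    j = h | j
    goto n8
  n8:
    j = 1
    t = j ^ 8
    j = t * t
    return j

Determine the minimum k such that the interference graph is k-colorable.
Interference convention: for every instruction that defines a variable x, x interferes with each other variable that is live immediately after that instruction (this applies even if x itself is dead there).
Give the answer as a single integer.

Per-block:
  n0: def={e,h,t} ue=∅
  n1: def={e,v} ue=∅
  n2: def={f,h} ue={e}
  n3: def={f,v} ue=∅
  n4: def={f} ue=∅
  n5: def={j,t,v} ue=∅
  n6: def={j,v} ue=∅
  n7: def={h,j} ue={j}
  n8: def={j,t} ue=∅

Liveness:
  n0: in=∅ out=∅
  n1: in=∅ out={e}
  n2: in={e} out={e}
  n3: in=∅ out=∅
  n4: in={e} out={e}
  n5: in=∅ out=∅
  n6: in=∅ out={j}
  n7: in={j} out=∅
  n8: in=∅ out=∅

Interference:
  e — {f,h}
  f — {e,h}
  h — {e,f,j,t}
  j — {h,v}
  t — {h}
  v — {j}

Colouring:
  lower bound: {e,f,h} mutually conflict ⇒ χ ≥ 3
  assign e→r1 f→r2 h→r0 j→r1 t→r1 v→r0 — no edge inside a register ⇒ χ ≤ 3
  χ = 3

Answer: 3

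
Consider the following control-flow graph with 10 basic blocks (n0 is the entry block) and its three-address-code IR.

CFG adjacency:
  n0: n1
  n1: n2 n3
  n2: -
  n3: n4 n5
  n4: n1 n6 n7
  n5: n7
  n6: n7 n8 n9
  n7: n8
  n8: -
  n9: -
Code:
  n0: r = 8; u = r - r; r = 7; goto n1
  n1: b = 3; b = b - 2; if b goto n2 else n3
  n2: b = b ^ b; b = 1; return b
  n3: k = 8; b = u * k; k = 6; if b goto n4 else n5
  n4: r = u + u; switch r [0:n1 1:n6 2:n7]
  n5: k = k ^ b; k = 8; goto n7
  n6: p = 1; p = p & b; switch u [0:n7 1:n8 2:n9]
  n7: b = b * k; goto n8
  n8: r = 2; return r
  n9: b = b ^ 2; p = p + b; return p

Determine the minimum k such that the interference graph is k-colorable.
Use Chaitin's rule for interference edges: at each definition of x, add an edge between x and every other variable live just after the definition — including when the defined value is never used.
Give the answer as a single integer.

Answer: 4

Derivation:
def/use:
  n0 def {r,u} use ∅
  n1 def {b} use ∅
  n2 def {b} use {b}
  n3 def {b,k} use {u}
  n4 def {r} use {u}
  n5 def {k} use {b,k}
  n6 def {p} use {b,u}
  n7 def {b} use {b,k}
  n8 def {r} use ∅
  n9 def {b,p} use {b,p}

Backward fixpoint:
  n0: in=∅ out={u}
  n1: in={u} out={b,u}
  n2: in={b} out=∅
  n3: in={u} out={b,k,u}
  n4: in={b,k,u} out={b,k,u}
  n5: in={b,k} out={b,k}
  n6: in={b,k,u} out={b,k,p}
  n7: in={b,k} out=∅
  n8: in=∅ out=∅
  n9: in={b,p} out=∅

Interfere edges:
  b↔{k,p,r,u}
  k↔{b,p,r,u}
  p↔{b,k,u}
  r↔{b,k,u}
  u↔{b,k,p,r}

Colouring:
  clique {b,k,p,u} ⇒ need ≥ 4
  4-colouring: r0={b}  r1={k}  r2={u}  r3={p,r}
  χ = 4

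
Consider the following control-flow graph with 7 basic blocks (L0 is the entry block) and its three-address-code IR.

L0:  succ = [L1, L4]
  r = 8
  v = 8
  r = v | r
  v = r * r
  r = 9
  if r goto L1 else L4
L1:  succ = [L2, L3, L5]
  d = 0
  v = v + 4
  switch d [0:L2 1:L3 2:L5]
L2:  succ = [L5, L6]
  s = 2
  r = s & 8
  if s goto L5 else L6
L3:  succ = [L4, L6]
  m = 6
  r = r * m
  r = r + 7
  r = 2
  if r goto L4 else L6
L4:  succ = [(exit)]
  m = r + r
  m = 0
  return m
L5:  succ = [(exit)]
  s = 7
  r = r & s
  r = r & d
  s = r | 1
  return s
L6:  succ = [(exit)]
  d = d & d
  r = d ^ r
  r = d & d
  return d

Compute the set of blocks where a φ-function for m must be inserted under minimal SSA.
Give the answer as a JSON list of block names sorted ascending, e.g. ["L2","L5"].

Answer: ["L4", "L6"]

Working:
idom tree: L1←L0 L2←L1 L3←L1 L4←L0 L5←L1 L6←L1
Join-block Dom:
  L4: preds {L0,L3}: {L0} ∩ {L0,L1,L3} = {L0}; idom=L0
  L5: preds {L1,L2}: {L0,L1} ∩ {L0,L1,L2} = {L0,L1}; idom=L1
  L6: preds {L2,L3}: {L0,L1,L2} ∩ {L0,L1,L3} = {L0,L1}; idom=L1

DF walk-up:
  join L4 pred L0: · stop@L0
  join L4 pred L3: L3→L1 stop@L0
  join L5 pred L1: · stop@L1
  join L5 pred L2: L2 stop@L1
  join L6 pred L2: L2 stop@L1
  join L6 pred L3: L3 stop@L1
  DF(L0)=∅
  DF(L1)={L4}
  DF(L2)={L5,L6}
  DF(L3)={L4,L6}
  DF(L4)=∅
  DF(L5)=∅
  DF(L6)=∅

φ for m: defs {L3,L4}
  DF⁺ = {L4,L6}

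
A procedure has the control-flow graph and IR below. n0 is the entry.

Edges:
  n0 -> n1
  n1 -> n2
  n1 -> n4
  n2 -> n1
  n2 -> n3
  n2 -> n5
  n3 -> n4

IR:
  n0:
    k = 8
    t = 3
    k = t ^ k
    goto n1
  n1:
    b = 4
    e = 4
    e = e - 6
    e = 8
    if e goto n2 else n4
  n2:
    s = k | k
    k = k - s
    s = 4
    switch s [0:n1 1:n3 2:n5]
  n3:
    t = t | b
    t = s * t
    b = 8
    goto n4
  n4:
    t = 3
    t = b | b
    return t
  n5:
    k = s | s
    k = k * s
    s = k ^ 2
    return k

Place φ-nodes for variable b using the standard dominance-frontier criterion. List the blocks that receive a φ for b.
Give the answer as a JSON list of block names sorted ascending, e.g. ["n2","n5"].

idom tree: n1←n0 n2←n1 n3←n2 n4←n1 n5←n2
Dom at joins:
  n1: preds {n0,n2}: {n0} ∩ {n0,n1,n2} = {n0}; idom=n0
  n4: preds {n1,n3}: {n0,n1} ∩ {n0,n1,n2,n3} = {n0,n1}; idom=n1

DF walk-up:
  join n1 pred n0: · stop@n0
  join n1 pred n2: n2→n1 stop@n0
  join n4 pred n1: · stop@n1
  join n4 pred n3: n3→n2 stop@n1
  n0 → ∅
  n1 → {n1}
  n2 → {n1,n4}
  n3 → {n4}
  n4 → ∅
  n5 → ∅

φ for b: defs {n1,n3}
  DF⁺ = {n1,n4}

Answer: ["n1", "n4"]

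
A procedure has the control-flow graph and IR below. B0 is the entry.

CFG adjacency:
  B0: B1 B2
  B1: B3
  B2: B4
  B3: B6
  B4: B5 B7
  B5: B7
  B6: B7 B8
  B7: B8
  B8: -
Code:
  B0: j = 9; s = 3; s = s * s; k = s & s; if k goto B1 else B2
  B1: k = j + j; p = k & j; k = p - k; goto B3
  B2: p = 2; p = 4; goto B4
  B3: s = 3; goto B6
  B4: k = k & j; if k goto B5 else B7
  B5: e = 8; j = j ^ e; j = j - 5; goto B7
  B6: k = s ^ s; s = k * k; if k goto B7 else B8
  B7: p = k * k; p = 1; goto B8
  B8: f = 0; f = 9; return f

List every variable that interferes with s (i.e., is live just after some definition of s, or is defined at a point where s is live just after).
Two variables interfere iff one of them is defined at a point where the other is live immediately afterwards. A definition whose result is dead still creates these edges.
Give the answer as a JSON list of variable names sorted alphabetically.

Answer: ["j", "k"]

Derivation:
Block summaries:
  B0: def={j,k,s} ue=∅
  B1: def={k,p} ue={j}
  B2: def={p} ue=∅
  B3: def={s} ue=∅
  B4: def={k} ue={j,k}
  B5: def={e,j} ue={j}
  B6: def={k,s} ue={s}
  B7: def={p} ue={k}
  B8: def={f} ue=∅

Live sets:
  live B0: ∅→{j,k}
  live B1: {j}→∅
  live B2: {j,k}→{j,k}
  live B3: ∅→{s}
  live B4: {j,k}→{j,k}
  live B5: {j,k}→{k}
  live B6: {s}→{k}
  live B7: {k}→∅
  live B8: ∅→∅

Interfere edges:
  e↔{j,k}
  f↔∅
  j↔{e,k,p,s}
  k↔{e,j,p,s}
  p↔{j,k}
  s↔{j,k}

N(s) = ["j", "k"]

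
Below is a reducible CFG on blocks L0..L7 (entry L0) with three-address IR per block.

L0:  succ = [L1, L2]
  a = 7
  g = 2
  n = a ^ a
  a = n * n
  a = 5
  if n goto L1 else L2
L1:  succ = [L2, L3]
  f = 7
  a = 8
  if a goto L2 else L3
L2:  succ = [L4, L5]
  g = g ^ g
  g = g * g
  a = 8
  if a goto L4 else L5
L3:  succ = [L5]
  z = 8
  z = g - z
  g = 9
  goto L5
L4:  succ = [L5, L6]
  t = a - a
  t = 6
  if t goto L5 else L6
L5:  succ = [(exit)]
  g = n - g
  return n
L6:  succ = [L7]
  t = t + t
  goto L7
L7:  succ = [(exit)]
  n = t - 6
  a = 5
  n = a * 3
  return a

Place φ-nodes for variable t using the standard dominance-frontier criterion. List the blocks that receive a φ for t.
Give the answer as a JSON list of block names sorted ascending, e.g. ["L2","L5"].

Answer: ["L5"]

Working:
idom tree: L1←L0 L2←L0 L3←L1 L4←L2 L5←L0 L6←L4 L7←L6
Dom∩ at merges:
  L2: preds {L0,L1}: {L0} ∩ {L0,L1} = {L0}; idom=L0
  L5: preds {L2,L3,L4}: {L0,L2} ∩ {L0,L1,L3} ∩ {L0,L2,L4} = {L0}; idom=L0

Frontier:
  L2←L0: walk · to L0
  L2←L1: walk L1 to L0
  L5←L2: walk L2 to L0
  L5←L3: walk L3→L1 to L0
  L5←L4: walk L4→L2 to L0
  L0 → ∅
  L1 → {L2,L5}
  L2 → {L5}
  L3 → {L5}
  L4 → {L5}
  L5 → ∅
  L6 → ∅
  L7 → ∅

φ for t: defs {L4,L6}
  DF⁺ = {L5}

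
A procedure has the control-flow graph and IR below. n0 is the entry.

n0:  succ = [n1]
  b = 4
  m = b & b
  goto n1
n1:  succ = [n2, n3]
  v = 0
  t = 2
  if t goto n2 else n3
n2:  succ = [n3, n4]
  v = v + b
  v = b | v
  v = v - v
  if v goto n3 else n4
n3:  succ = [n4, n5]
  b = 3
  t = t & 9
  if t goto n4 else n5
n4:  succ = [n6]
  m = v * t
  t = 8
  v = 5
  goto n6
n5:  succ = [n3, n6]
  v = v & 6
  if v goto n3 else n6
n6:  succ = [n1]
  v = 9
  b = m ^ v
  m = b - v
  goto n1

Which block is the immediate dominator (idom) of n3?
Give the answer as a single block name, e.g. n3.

idom tree: n1←n0 n2←n1 n3←n1 n4←n1 n5←n3 n6←n1
Dom at joins:
  n1: preds {n0,n6}: {n0} ∩ {n0,n1,n6} = {n0}; idom=n0
  n3: preds {n1,n2,n5}: {n0,n1} ∩ {n0,n1,n2} ∩ {n0,n1,n3,n5} = {n0,n1}; idom=n1
  n4: preds {n2,n3}: {n0,n1,n2} ∩ {n0,n1,n3} = {n0,n1}; idom=n1
  n6: preds {n4,n5}: {n0,n1,n4} ∩ {n0,n1,n3,n5} = {n0,n1}; idom=n1

idom(n3) = n1

Answer: n1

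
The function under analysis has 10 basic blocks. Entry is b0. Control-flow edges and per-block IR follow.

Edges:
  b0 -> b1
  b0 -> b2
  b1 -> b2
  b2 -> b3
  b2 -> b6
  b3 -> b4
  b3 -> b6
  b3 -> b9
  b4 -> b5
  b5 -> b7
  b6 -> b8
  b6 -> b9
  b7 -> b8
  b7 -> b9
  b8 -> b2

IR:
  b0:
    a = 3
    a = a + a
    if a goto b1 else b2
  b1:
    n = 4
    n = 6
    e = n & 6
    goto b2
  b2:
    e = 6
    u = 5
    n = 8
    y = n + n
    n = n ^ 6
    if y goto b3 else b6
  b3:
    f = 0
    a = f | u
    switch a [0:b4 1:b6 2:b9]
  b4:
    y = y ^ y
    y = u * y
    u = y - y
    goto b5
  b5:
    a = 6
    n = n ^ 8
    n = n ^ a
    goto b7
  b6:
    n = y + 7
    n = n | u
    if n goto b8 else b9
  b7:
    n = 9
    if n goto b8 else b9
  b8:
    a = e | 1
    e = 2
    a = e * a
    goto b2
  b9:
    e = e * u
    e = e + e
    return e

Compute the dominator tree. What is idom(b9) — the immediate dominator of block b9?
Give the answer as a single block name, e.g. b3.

Answer: b2

Analysis:
idom tree: b1←b0 b2←b0 b3←b2 b4←b3 b5←b4 b6←b2 b7←b5 b8←b2 b9←b2
Dom at joins:
  b2: preds {b0,b1,b8}: {b0} ∩ {b0,b1} ∩ {b0,b2,b8} = {b0}; idom=b0
  b6: preds {b2,b3}: {b0,b2} ∩ {b0,b2,b3} = {b0,b2}; idom=b2
  b8: preds {b6,b7}: {b0,b2,b6} ∩ {b0,b2,b3,b4,b5,b7} = {b0,b2}; idom=b2
  b9: preds {b3,b6,b7}: {b0,b2,b3} ∩ {b0,b2,b6} ∩ {b0,b2,b3,b4,b5,b7} = {b0,b2}; idom=b2

idom(b9) = b2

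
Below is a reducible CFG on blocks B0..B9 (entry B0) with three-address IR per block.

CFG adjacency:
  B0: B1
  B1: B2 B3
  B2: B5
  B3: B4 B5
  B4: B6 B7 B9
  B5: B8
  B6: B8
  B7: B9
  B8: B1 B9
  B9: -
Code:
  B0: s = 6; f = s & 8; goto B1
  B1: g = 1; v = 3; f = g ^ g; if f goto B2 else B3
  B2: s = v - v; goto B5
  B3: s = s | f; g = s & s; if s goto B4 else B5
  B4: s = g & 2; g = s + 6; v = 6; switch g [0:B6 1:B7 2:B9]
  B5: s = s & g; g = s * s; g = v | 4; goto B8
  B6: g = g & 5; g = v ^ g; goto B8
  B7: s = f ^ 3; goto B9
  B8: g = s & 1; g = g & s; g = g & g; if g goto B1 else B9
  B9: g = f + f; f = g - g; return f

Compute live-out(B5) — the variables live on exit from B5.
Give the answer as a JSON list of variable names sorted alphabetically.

def/use:
  B0: {f,s} / ∅
  B1: {f,g,v} / ∅
  B2: {s} / {v}
  B3: {g,s} / {f,s}
  B4: {g,s,v} / {g}
  B5: {g,s} / {g,s,v}
  B6: {g} / {g,v}
  B7: {s} / {f}
  B8: {g} / {s}
  B9: {f,g} / {f}

Live sets:
  B0: in=∅ out={s}
  B1: in={s} out={f,g,s,v}
  B2: in={f,g,v} out={f,g,s,v}
  B3: in={f,s,v} out={f,g,s,v}
  B4: in={f,g} out={f,g,s,v}
  B5: in={f,g,s,v} out={f,s}
  B6: in={f,g,s,v} out={f,s}
  B7: in={f} out={f}
  B8: in={f,s} out={f,s}
  B9: in={f} out=∅

live-out(B5) = ["f", "s"]

Answer: ["f", "s"]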